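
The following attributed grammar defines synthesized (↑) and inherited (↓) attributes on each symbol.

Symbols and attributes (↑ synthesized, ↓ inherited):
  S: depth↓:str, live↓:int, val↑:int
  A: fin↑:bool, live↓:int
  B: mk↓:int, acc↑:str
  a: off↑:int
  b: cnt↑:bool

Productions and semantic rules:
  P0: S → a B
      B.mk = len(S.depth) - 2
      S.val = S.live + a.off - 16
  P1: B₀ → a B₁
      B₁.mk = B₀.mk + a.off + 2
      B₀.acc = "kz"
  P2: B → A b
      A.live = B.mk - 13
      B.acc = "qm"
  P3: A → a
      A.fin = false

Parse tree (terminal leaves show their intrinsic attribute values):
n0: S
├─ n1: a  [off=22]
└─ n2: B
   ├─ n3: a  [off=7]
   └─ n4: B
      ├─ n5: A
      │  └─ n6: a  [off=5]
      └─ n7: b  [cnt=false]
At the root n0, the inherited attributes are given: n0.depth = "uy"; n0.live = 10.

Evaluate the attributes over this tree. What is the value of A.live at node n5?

-4

1. n0.depth = "uy"  [given at root]
2. n0.live = 10  [given at root]
3. n1.off = 22  [terminal]
4. n2.mk = 0  [len(S.depth) - 2]
5. n3.off = 7  [terminal]
6. n4.mk = 9  [B₀.mk + a.off + 2]
7. n5.live = -4  [B.mk - 13]
8. n6.off = 5  [terminal]
9. n5.fin = false  [false]
10. n7.cnt = false  [terminal]
11. n4.acc = "qm"  ["qm"]
12. n2.acc = "kz"  ["kz"]
13. n0.val = 16  [S.live + a.off - 16]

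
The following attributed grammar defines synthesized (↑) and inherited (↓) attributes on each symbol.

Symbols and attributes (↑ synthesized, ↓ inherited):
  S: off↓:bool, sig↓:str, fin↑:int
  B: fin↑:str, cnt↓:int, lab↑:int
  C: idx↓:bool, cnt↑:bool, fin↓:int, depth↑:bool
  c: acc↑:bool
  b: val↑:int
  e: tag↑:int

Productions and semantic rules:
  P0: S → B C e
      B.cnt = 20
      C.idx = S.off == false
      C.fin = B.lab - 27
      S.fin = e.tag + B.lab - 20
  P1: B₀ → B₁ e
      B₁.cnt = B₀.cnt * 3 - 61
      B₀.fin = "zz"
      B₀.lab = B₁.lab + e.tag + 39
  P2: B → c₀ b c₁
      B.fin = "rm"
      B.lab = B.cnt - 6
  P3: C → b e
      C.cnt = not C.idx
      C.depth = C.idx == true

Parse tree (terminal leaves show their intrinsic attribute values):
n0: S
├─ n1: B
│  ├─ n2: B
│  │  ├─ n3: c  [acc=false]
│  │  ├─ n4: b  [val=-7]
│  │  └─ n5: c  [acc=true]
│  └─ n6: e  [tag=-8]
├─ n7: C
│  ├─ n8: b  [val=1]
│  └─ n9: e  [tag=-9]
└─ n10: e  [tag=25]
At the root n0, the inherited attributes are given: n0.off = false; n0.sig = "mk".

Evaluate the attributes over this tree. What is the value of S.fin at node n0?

1. n0.off = false  [given at root]
2. n0.sig = "mk"  [given at root]
3. n1.cnt = 20  [20]
4. n2.cnt = -1  [B₀.cnt * 3 - 61]
5. n3.acc = false  [terminal]
6. n4.val = -7  [terminal]
7. n5.acc = true  [terminal]
8. n2.fin = "rm"  ["rm"]
9. n2.lab = -7  [B.cnt - 6]
10. n6.tag = -8  [terminal]
11. n1.fin = "zz"  ["zz"]
12. n1.lab = 24  [B₁.lab + e.tag + 39]
13. n7.idx = true  [S.off == false]
14. n7.fin = -3  [B.lab - 27]
15. n8.val = 1  [terminal]
16. n9.tag = -9  [terminal]
17. n7.cnt = false  [not C.idx]
18. n7.depth = true  [C.idx == true]
19. n10.tag = 25  [terminal]
20. n0.fin = 29  [e.tag + B.lab - 20]

29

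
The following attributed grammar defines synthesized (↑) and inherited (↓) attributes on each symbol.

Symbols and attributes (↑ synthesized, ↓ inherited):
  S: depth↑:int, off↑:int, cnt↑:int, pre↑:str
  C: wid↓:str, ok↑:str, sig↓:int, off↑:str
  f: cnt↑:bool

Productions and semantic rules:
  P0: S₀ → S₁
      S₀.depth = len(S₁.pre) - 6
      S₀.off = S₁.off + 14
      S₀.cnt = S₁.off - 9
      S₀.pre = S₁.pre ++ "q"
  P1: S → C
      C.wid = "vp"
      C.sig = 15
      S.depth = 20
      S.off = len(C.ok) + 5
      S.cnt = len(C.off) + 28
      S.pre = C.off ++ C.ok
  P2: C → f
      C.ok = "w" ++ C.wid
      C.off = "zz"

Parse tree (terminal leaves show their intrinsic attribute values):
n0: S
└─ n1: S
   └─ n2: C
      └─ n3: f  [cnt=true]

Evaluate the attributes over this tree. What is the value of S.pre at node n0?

"zzwvpq"

1. n2.wid = "vp"  ["vp"]
2. n2.sig = 15  [15]
3. n3.cnt = true  [terminal]
4. n2.ok = "wvp"  ["w" ++ C.wid]
5. n2.off = "zz"  ["zz"]
6. n1.depth = 20  [20]
7. n1.off = 8  [len(C.ok) + 5]
8. n1.cnt = 30  [len(C.off) + 28]
9. n1.pre = "zzwvp"  [C.off ++ C.ok]
10. n0.depth = -1  [len(S₁.pre) - 6]
11. n0.off = 22  [S₁.off + 14]
12. n0.cnt = -1  [S₁.off - 9]
13. n0.pre = "zzwvpq"  [S₁.pre ++ "q"]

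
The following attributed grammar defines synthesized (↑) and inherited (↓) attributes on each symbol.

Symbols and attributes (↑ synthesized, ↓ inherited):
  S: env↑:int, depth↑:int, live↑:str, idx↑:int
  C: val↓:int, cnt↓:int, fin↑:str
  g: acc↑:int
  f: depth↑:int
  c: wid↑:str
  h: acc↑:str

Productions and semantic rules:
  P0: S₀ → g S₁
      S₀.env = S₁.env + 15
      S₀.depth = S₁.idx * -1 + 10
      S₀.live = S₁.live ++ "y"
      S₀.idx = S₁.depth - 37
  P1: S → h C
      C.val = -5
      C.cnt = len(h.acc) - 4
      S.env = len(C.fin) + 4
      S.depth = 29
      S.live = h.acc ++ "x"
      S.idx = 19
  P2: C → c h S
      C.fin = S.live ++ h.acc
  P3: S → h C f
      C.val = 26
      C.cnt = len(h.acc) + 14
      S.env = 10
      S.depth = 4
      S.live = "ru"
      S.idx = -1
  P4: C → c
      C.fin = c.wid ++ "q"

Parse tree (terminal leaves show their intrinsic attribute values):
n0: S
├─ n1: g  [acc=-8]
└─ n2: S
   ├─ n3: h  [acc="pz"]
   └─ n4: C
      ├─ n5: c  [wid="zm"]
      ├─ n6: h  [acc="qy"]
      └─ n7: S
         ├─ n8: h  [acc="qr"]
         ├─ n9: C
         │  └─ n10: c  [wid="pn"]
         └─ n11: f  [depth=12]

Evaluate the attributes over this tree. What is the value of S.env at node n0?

23

1. n1.acc = -8  [terminal]
2. n3.acc = "pz"  [terminal]
3. n4.val = -5  [-5]
4. n4.cnt = -2  [len(h.acc) - 4]
5. n5.wid = "zm"  [terminal]
6. n6.acc = "qy"  [terminal]
7. n8.acc = "qr"  [terminal]
8. n9.val = 26  [26]
9. n9.cnt = 16  [len(h.acc) + 14]
10. n10.wid = "pn"  [terminal]
11. n9.fin = "pnq"  [c.wid ++ "q"]
12. n11.depth = 12  [terminal]
13. n7.env = 10  [10]
14. n7.depth = 4  [4]
15. n7.live = "ru"  ["ru"]
16. n7.idx = -1  [-1]
17. n4.fin = "ruqy"  [S.live ++ h.acc]
18. n2.env = 8  [len(C.fin) + 4]
19. n2.depth = 29  [29]
20. n2.live = "pzx"  [h.acc ++ "x"]
21. n2.idx = 19  [19]
22. n0.env = 23  [S₁.env + 15]
23. n0.depth = -9  [S₁.idx * -1 + 10]
24. n0.live = "pzxy"  [S₁.live ++ "y"]
25. n0.idx = -8  [S₁.depth - 37]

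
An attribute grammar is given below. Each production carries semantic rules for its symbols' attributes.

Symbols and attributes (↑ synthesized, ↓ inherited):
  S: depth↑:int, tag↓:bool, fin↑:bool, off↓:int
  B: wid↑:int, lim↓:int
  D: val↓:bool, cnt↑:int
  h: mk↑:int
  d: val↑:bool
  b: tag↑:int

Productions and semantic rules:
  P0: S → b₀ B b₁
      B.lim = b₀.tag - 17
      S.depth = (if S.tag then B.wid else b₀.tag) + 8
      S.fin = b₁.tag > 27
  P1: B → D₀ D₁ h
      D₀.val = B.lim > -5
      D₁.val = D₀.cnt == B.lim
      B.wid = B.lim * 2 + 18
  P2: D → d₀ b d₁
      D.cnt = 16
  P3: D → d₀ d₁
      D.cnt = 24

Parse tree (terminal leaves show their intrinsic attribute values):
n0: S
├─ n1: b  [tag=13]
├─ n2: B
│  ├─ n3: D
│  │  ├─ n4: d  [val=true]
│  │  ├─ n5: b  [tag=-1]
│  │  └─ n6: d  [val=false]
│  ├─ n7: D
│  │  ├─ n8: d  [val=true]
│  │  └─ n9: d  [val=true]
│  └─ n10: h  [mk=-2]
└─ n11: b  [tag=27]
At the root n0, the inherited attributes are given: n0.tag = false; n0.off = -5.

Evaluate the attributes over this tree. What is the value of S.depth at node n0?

21

1. n0.tag = false  [given at root]
2. n0.off = -5  [given at root]
3. n1.tag = 13  [terminal]
4. n2.lim = -4  [b₀.tag - 17]
5. n3.val = true  [B.lim > -5]
6. n4.val = true  [terminal]
7. n5.tag = -1  [terminal]
8. n6.val = false  [terminal]
9. n3.cnt = 16  [16]
10. n7.val = false  [D₀.cnt == B.lim]
11. n8.val = true  [terminal]
12. n9.val = true  [terminal]
13. n7.cnt = 24  [24]
14. n10.mk = -2  [terminal]
15. n2.wid = 10  [B.lim * 2 + 18]
16. n11.tag = 27  [terminal]
17. n0.depth = 21  [(if S.tag then B.wid else b₀.tag) + 8]
18. n0.fin = false  [b₁.tag > 27]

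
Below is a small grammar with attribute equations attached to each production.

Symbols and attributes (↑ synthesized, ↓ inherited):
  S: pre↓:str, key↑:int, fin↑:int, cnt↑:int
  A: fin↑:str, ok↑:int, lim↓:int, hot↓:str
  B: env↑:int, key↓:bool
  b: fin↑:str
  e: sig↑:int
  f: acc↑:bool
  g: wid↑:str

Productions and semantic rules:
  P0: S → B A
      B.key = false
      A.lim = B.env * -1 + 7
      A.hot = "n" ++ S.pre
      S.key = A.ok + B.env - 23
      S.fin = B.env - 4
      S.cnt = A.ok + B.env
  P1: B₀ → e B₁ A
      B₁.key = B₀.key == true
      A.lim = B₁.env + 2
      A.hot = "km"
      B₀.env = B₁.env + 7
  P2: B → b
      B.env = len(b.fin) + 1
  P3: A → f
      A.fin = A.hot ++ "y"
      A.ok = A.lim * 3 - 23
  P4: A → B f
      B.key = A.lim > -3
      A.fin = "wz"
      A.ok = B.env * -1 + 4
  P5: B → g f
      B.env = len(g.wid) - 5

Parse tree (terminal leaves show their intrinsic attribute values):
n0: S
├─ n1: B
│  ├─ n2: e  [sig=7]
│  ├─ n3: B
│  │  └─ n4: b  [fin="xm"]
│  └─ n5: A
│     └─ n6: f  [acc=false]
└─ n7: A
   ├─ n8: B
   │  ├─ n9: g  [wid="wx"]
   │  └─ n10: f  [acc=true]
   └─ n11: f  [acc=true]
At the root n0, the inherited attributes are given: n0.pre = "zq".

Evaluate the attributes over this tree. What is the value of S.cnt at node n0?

1. n0.pre = "zq"  [given at root]
2. n1.key = false  [false]
3. n2.sig = 7  [terminal]
4. n3.key = false  [B₀.key == true]
5. n4.fin = "xm"  [terminal]
6. n3.env = 3  [len(b.fin) + 1]
7. n5.lim = 5  [B₁.env + 2]
8. n5.hot = "km"  ["km"]
9. n6.acc = false  [terminal]
10. n5.fin = "kmy"  [A.hot ++ "y"]
11. n5.ok = -8  [A.lim * 3 - 23]
12. n1.env = 10  [B₁.env + 7]
13. n7.lim = -3  [B.env * -1 + 7]
14. n7.hot = "nzq"  ["n" ++ S.pre]
15. n8.key = false  [A.lim > -3]
16. n9.wid = "wx"  [terminal]
17. n10.acc = true  [terminal]
18. n8.env = -3  [len(g.wid) - 5]
19. n11.acc = true  [terminal]
20. n7.fin = "wz"  ["wz"]
21. n7.ok = 7  [B.env * -1 + 4]
22. n0.key = -6  [A.ok + B.env - 23]
23. n0.fin = 6  [B.env - 4]
24. n0.cnt = 17  [A.ok + B.env]

17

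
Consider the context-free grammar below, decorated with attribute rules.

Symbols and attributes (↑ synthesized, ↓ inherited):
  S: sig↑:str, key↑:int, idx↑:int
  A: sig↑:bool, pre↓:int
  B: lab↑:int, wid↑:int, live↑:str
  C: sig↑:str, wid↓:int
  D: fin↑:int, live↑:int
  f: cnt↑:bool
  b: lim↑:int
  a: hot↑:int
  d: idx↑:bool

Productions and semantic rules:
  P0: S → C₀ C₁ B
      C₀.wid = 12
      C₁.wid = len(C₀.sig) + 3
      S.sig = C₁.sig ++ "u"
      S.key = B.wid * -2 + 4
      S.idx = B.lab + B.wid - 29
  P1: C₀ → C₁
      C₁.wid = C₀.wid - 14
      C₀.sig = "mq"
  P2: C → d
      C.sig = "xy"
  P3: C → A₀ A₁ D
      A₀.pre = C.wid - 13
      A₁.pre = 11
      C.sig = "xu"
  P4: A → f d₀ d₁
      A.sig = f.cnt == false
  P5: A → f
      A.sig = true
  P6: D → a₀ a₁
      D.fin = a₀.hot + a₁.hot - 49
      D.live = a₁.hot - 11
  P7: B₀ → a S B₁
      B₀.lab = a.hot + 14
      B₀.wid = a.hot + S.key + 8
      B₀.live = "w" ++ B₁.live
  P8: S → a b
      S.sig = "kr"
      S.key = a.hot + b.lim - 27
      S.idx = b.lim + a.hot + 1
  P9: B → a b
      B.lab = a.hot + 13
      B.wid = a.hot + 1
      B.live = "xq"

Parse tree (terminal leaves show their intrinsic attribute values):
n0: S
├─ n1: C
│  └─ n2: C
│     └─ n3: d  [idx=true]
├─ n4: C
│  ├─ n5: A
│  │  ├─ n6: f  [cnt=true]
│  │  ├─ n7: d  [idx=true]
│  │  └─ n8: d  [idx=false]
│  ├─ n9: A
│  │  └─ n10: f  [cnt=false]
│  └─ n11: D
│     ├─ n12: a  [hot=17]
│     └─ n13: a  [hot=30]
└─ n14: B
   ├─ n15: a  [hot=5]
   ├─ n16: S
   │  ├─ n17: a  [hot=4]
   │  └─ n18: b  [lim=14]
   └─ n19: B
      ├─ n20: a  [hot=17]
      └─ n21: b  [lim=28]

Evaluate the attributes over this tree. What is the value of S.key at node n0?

-4

1. n1.wid = 12  [12]
2. n2.wid = -2  [C₀.wid - 14]
3. n3.idx = true  [terminal]
4. n2.sig = "xy"  ["xy"]
5. n1.sig = "mq"  ["mq"]
6. n4.wid = 5  [len(C₀.sig) + 3]
7. n5.pre = -8  [C.wid - 13]
8. n6.cnt = true  [terminal]
9. n7.idx = true  [terminal]
10. n8.idx = false  [terminal]
11. n5.sig = false  [f.cnt == false]
12. n9.pre = 11  [11]
13. n10.cnt = false  [terminal]
14. n9.sig = true  [true]
15. n12.hot = 17  [terminal]
16. n13.hot = 30  [terminal]
17. n11.fin = -2  [a₀.hot + a₁.hot - 49]
18. n11.live = 19  [a₁.hot - 11]
19. n4.sig = "xu"  ["xu"]
20. n15.hot = 5  [terminal]
21. n17.hot = 4  [terminal]
22. n18.lim = 14  [terminal]
23. n16.sig = "kr"  ["kr"]
24. n16.key = -9  [a.hot + b.lim - 27]
25. n16.idx = 19  [b.lim + a.hot + 1]
26. n20.hot = 17  [terminal]
27. n21.lim = 28  [terminal]
28. n19.lab = 30  [a.hot + 13]
29. n19.wid = 18  [a.hot + 1]
30. n19.live = "xq"  ["xq"]
31. n14.lab = 19  [a.hot + 14]
32. n14.wid = 4  [a.hot + S.key + 8]
33. n14.live = "wxq"  ["w" ++ B₁.live]
34. n0.sig = "xuu"  [C₁.sig ++ "u"]
35. n0.key = -4  [B.wid * -2 + 4]
36. n0.idx = -6  [B.lab + B.wid - 29]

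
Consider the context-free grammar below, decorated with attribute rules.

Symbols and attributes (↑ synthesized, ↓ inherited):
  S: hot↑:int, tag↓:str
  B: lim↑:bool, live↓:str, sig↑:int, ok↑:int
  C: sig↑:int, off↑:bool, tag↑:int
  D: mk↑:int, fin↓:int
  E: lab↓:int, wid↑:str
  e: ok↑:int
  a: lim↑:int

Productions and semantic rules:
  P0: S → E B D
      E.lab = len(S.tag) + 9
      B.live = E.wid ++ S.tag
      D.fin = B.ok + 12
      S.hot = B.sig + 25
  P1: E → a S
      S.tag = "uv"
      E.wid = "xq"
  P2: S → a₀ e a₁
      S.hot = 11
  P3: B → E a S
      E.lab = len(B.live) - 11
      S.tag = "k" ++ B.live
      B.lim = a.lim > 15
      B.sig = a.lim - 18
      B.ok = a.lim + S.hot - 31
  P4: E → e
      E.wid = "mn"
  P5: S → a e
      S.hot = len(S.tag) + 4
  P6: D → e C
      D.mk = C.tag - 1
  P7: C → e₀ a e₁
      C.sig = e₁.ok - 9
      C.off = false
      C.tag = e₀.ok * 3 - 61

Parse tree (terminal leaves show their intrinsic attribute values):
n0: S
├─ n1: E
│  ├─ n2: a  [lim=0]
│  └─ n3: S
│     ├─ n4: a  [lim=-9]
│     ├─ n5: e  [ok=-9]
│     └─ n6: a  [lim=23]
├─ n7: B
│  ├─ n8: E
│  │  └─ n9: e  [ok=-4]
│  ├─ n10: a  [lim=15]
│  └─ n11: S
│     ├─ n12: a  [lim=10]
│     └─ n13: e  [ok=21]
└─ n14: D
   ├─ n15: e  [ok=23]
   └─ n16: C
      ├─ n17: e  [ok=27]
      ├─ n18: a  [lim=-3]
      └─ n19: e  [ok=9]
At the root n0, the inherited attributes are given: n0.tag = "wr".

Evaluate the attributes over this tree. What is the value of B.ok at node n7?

-7

1. n0.tag = "wr"  [given at root]
2. n1.lab = 11  [len(S.tag) + 9]
3. n2.lim = 0  [terminal]
4. n3.tag = "uv"  ["uv"]
5. n4.lim = -9  [terminal]
6. n5.ok = -9  [terminal]
7. n6.lim = 23  [terminal]
8. n3.hot = 11  [11]
9. n1.wid = "xq"  ["xq"]
10. n7.live = "xqwr"  [E.wid ++ S.tag]
11. n8.lab = -7  [len(B.live) - 11]
12. n9.ok = -4  [terminal]
13. n8.wid = "mn"  ["mn"]
14. n10.lim = 15  [terminal]
15. n11.tag = "kxqwr"  ["k" ++ B.live]
16. n12.lim = 10  [terminal]
17. n13.ok = 21  [terminal]
18. n11.hot = 9  [len(S.tag) + 4]
19. n7.lim = false  [a.lim > 15]
20. n7.sig = -3  [a.lim - 18]
21. n7.ok = -7  [a.lim + S.hot - 31]
22. n14.fin = 5  [B.ok + 12]
23. n15.ok = 23  [terminal]
24. n17.ok = 27  [terminal]
25. n18.lim = -3  [terminal]
26. n19.ok = 9  [terminal]
27. n16.sig = 0  [e₁.ok - 9]
28. n16.off = false  [false]
29. n16.tag = 20  [e₀.ok * 3 - 61]
30. n14.mk = 19  [C.tag - 1]
31. n0.hot = 22  [B.sig + 25]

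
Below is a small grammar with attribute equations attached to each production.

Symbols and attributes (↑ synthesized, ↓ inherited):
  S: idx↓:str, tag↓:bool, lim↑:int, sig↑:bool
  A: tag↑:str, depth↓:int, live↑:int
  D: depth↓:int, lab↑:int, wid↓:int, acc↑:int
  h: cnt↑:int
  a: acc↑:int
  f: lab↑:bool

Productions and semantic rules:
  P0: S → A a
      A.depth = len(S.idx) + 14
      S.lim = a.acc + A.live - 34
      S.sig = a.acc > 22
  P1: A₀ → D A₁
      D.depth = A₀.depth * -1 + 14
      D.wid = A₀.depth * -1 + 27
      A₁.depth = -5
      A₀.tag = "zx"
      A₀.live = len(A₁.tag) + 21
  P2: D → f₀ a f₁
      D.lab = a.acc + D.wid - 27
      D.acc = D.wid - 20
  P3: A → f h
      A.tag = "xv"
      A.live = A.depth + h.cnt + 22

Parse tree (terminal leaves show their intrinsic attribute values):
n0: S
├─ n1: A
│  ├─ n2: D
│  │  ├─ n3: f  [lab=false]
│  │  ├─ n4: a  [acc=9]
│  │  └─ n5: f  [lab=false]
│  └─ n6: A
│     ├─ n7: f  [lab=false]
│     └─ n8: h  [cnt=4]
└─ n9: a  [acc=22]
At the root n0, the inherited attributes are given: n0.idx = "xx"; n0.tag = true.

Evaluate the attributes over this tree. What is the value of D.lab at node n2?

1. n0.idx = "xx"  [given at root]
2. n0.tag = true  [given at root]
3. n1.depth = 16  [len(S.idx) + 14]
4. n2.depth = -2  [A₀.depth * -1 + 14]
5. n2.wid = 11  [A₀.depth * -1 + 27]
6. n3.lab = false  [terminal]
7. n4.acc = 9  [terminal]
8. n5.lab = false  [terminal]
9. n2.lab = -7  [a.acc + D.wid - 27]
10. n2.acc = -9  [D.wid - 20]
11. n6.depth = -5  [-5]
12. n7.lab = false  [terminal]
13. n8.cnt = 4  [terminal]
14. n6.tag = "xv"  ["xv"]
15. n6.live = 21  [A.depth + h.cnt + 22]
16. n1.tag = "zx"  ["zx"]
17. n1.live = 23  [len(A₁.tag) + 21]
18. n9.acc = 22  [terminal]
19. n0.lim = 11  [a.acc + A.live - 34]
20. n0.sig = false  [a.acc > 22]

-7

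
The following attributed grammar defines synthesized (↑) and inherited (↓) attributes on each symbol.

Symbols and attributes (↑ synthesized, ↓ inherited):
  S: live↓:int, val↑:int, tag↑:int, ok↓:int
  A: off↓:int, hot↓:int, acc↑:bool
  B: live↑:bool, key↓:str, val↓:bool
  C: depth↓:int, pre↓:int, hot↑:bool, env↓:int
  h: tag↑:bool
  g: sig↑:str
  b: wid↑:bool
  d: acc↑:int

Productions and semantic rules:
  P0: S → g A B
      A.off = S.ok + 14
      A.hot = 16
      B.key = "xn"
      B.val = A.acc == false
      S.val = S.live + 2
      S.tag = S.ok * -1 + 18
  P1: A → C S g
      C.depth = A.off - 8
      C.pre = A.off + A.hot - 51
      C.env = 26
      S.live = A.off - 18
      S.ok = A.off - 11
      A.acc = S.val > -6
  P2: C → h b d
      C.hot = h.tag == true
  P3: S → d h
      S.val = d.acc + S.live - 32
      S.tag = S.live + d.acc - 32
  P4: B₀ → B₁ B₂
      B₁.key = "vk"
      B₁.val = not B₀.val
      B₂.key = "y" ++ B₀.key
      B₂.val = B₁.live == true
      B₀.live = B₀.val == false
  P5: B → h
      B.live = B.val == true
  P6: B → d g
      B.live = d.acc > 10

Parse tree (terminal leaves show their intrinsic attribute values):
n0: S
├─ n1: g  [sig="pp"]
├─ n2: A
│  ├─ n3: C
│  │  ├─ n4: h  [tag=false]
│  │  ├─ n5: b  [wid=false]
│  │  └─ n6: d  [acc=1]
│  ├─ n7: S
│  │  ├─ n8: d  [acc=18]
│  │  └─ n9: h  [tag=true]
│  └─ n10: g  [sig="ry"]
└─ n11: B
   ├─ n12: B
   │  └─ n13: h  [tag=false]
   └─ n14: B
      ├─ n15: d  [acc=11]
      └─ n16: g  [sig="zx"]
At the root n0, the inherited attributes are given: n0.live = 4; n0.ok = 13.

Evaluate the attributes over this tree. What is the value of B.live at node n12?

true

1. n0.live = 4  [given at root]
2. n0.ok = 13  [given at root]
3. n1.sig = "pp"  [terminal]
4. n2.off = 27  [S.ok + 14]
5. n2.hot = 16  [16]
6. n3.depth = 19  [A.off - 8]
7. n3.pre = -8  [A.off + A.hot - 51]
8. n3.env = 26  [26]
9. n4.tag = false  [terminal]
10. n5.wid = false  [terminal]
11. n6.acc = 1  [terminal]
12. n3.hot = false  [h.tag == true]
13. n7.live = 9  [A.off - 18]
14. n7.ok = 16  [A.off - 11]
15. n8.acc = 18  [terminal]
16. n9.tag = true  [terminal]
17. n7.val = -5  [d.acc + S.live - 32]
18. n7.tag = -5  [S.live + d.acc - 32]
19. n10.sig = "ry"  [terminal]
20. n2.acc = true  [S.val > -6]
21. n11.key = "xn"  ["xn"]
22. n11.val = false  [A.acc == false]
23. n12.key = "vk"  ["vk"]
24. n12.val = true  [not B₀.val]
25. n13.tag = false  [terminal]
26. n12.live = true  [B.val == true]
27. n14.key = "yxn"  ["y" ++ B₀.key]
28. n14.val = true  [B₁.live == true]
29. n15.acc = 11  [terminal]
30. n16.sig = "zx"  [terminal]
31. n14.live = true  [d.acc > 10]
32. n11.live = true  [B₀.val == false]
33. n0.val = 6  [S.live + 2]
34. n0.tag = 5  [S.ok * -1 + 18]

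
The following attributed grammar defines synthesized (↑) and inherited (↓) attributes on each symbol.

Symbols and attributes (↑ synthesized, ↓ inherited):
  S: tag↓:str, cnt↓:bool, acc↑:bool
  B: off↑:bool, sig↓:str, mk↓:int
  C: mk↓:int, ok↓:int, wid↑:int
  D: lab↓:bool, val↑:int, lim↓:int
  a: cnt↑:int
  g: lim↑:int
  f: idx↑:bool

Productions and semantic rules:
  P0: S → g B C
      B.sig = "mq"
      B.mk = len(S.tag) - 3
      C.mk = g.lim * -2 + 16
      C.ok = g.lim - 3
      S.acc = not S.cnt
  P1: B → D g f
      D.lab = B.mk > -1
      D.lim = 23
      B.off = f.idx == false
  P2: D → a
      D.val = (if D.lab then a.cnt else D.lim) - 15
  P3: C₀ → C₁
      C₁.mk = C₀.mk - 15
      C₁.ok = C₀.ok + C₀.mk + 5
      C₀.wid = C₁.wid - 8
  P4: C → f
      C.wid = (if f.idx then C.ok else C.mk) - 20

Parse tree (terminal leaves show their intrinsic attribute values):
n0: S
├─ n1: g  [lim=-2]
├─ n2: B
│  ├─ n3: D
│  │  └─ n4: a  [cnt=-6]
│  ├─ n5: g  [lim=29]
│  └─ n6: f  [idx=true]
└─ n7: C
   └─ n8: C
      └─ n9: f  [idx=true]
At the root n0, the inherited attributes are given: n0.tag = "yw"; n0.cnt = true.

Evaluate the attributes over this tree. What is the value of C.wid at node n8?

0

1. n0.tag = "yw"  [given at root]
2. n0.cnt = true  [given at root]
3. n1.lim = -2  [terminal]
4. n2.sig = "mq"  ["mq"]
5. n2.mk = -1  [len(S.tag) - 3]
6. n3.lab = false  [B.mk > -1]
7. n3.lim = 23  [23]
8. n4.cnt = -6  [terminal]
9. n3.val = 8  [(if D.lab then a.cnt else D.lim) - 15]
10. n5.lim = 29  [terminal]
11. n6.idx = true  [terminal]
12. n2.off = false  [f.idx == false]
13. n7.mk = 20  [g.lim * -2 + 16]
14. n7.ok = -5  [g.lim - 3]
15. n8.mk = 5  [C₀.mk - 15]
16. n8.ok = 20  [C₀.ok + C₀.mk + 5]
17. n9.idx = true  [terminal]
18. n8.wid = 0  [(if f.idx then C.ok else C.mk) - 20]
19. n7.wid = -8  [C₁.wid - 8]
20. n0.acc = false  [not S.cnt]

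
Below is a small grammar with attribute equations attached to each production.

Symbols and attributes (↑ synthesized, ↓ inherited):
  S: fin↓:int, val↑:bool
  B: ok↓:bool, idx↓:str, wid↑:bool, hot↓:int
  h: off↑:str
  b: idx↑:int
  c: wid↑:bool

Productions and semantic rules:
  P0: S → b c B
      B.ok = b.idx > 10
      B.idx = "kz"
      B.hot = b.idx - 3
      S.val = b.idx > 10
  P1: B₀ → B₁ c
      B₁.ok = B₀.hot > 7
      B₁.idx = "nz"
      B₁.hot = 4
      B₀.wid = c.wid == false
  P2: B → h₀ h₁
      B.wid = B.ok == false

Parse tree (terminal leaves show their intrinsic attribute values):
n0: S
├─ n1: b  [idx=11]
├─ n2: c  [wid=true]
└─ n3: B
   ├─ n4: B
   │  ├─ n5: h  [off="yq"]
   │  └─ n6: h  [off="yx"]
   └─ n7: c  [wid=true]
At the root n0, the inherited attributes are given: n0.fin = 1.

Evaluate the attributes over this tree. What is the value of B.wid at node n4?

false

1. n0.fin = 1  [given at root]
2. n1.idx = 11  [terminal]
3. n2.wid = true  [terminal]
4. n3.ok = true  [b.idx > 10]
5. n3.idx = "kz"  ["kz"]
6. n3.hot = 8  [b.idx - 3]
7. n4.ok = true  [B₀.hot > 7]
8. n4.idx = "nz"  ["nz"]
9. n4.hot = 4  [4]
10. n5.off = "yq"  [terminal]
11. n6.off = "yx"  [terminal]
12. n4.wid = false  [B.ok == false]
13. n7.wid = true  [terminal]
14. n3.wid = false  [c.wid == false]
15. n0.val = true  [b.idx > 10]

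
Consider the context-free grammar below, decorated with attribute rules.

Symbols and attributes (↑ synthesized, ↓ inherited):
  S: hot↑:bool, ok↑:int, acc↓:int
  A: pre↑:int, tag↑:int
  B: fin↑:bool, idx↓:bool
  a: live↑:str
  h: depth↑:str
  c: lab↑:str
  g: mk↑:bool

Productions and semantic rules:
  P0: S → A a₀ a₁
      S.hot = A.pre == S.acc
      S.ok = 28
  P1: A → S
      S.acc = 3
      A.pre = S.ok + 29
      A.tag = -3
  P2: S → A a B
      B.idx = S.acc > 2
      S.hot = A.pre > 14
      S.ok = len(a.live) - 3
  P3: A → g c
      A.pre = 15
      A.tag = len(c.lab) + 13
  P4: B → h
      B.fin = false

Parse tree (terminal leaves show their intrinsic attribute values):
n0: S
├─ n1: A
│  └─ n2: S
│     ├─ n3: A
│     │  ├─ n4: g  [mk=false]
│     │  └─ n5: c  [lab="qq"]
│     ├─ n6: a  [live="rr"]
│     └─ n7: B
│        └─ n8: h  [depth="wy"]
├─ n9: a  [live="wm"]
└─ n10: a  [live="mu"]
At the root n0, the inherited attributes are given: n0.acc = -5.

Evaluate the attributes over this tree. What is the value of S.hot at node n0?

1. n0.acc = -5  [given at root]
2. n2.acc = 3  [3]
3. n4.mk = false  [terminal]
4. n5.lab = "qq"  [terminal]
5. n3.pre = 15  [15]
6. n3.tag = 15  [len(c.lab) + 13]
7. n6.live = "rr"  [terminal]
8. n7.idx = true  [S.acc > 2]
9. n8.depth = "wy"  [terminal]
10. n7.fin = false  [false]
11. n2.hot = true  [A.pre > 14]
12. n2.ok = -1  [len(a.live) - 3]
13. n1.pre = 28  [S.ok + 29]
14. n1.tag = -3  [-3]
15. n9.live = "wm"  [terminal]
16. n10.live = "mu"  [terminal]
17. n0.hot = false  [A.pre == S.acc]
18. n0.ok = 28  [28]

false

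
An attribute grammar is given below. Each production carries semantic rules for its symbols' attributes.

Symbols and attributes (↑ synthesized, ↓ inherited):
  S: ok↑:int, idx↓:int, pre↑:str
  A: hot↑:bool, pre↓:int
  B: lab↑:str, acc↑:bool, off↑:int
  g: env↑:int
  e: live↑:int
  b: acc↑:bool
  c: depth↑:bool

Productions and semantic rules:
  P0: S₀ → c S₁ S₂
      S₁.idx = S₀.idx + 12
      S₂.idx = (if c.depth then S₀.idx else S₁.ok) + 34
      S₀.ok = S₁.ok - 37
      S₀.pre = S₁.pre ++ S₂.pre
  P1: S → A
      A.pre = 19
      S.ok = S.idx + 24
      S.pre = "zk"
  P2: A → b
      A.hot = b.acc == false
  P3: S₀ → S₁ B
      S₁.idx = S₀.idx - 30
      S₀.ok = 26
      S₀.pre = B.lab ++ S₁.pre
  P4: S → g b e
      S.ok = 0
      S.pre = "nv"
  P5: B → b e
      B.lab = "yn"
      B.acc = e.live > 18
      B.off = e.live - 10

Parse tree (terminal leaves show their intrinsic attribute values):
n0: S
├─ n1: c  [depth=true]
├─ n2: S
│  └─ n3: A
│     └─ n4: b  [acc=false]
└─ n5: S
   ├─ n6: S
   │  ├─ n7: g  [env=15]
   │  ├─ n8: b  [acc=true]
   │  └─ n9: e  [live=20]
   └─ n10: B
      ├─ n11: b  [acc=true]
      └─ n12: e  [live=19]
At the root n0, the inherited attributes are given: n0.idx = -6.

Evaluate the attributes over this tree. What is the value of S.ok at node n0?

1. n0.idx = -6  [given at root]
2. n1.depth = true  [terminal]
3. n2.idx = 6  [S₀.idx + 12]
4. n3.pre = 19  [19]
5. n4.acc = false  [terminal]
6. n3.hot = true  [b.acc == false]
7. n2.ok = 30  [S.idx + 24]
8. n2.pre = "zk"  ["zk"]
9. n5.idx = 28  [(if c.depth then S₀.idx else S₁.ok) + 34]
10. n6.idx = -2  [S₀.idx - 30]
11. n7.env = 15  [terminal]
12. n8.acc = true  [terminal]
13. n9.live = 20  [terminal]
14. n6.ok = 0  [0]
15. n6.pre = "nv"  ["nv"]
16. n11.acc = true  [terminal]
17. n12.live = 19  [terminal]
18. n10.lab = "yn"  ["yn"]
19. n10.acc = true  [e.live > 18]
20. n10.off = 9  [e.live - 10]
21. n5.ok = 26  [26]
22. n5.pre = "ynnv"  [B.lab ++ S₁.pre]
23. n0.ok = -7  [S₁.ok - 37]
24. n0.pre = "zkynnv"  [S₁.pre ++ S₂.pre]

-7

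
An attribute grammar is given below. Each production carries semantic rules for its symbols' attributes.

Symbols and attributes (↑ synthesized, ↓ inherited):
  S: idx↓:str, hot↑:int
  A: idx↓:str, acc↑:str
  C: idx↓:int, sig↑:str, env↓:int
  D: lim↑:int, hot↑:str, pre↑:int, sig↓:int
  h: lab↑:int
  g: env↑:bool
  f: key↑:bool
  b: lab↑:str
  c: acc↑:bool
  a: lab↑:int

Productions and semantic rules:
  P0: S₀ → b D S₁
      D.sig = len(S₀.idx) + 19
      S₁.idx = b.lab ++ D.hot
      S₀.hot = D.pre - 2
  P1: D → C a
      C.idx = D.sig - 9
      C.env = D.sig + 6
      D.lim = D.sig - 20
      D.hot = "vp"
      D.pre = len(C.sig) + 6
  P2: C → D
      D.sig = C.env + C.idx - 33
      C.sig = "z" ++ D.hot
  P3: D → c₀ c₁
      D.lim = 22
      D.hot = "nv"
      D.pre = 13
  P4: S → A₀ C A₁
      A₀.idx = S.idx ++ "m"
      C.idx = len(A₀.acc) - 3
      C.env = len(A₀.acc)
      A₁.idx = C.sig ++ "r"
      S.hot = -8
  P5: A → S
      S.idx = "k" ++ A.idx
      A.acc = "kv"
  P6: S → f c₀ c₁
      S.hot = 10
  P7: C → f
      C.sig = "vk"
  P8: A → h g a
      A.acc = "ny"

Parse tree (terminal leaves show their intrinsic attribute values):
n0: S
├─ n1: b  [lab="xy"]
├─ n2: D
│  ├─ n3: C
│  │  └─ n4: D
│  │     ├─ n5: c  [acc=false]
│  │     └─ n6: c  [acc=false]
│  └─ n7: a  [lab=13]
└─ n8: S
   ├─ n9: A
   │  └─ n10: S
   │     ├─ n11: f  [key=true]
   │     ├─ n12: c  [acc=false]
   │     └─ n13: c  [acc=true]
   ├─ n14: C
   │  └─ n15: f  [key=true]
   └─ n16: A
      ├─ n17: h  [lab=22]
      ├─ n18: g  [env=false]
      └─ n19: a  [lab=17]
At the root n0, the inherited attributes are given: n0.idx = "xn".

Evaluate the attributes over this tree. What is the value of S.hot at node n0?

7

1. n0.idx = "xn"  [given at root]
2. n1.lab = "xy"  [terminal]
3. n2.sig = 21  [len(S₀.idx) + 19]
4. n3.idx = 12  [D.sig - 9]
5. n3.env = 27  [D.sig + 6]
6. n4.sig = 6  [C.env + C.idx - 33]
7. n5.acc = false  [terminal]
8. n6.acc = false  [terminal]
9. n4.lim = 22  [22]
10. n4.hot = "nv"  ["nv"]
11. n4.pre = 13  [13]
12. n3.sig = "znv"  ["z" ++ D.hot]
13. n7.lab = 13  [terminal]
14. n2.lim = 1  [D.sig - 20]
15. n2.hot = "vp"  ["vp"]
16. n2.pre = 9  [len(C.sig) + 6]
17. n8.idx = "xyvp"  [b.lab ++ D.hot]
18. n9.idx = "xyvpm"  [S.idx ++ "m"]
19. n10.idx = "kxyvpm"  ["k" ++ A.idx]
20. n11.key = true  [terminal]
21. n12.acc = false  [terminal]
22. n13.acc = true  [terminal]
23. n10.hot = 10  [10]
24. n9.acc = "kv"  ["kv"]
25. n14.idx = -1  [len(A₀.acc) - 3]
26. n14.env = 2  [len(A₀.acc)]
27. n15.key = true  [terminal]
28. n14.sig = "vk"  ["vk"]
29. n16.idx = "vkr"  [C.sig ++ "r"]
30. n17.lab = 22  [terminal]
31. n18.env = false  [terminal]
32. n19.lab = 17  [terminal]
33. n16.acc = "ny"  ["ny"]
34. n8.hot = -8  [-8]
35. n0.hot = 7  [D.pre - 2]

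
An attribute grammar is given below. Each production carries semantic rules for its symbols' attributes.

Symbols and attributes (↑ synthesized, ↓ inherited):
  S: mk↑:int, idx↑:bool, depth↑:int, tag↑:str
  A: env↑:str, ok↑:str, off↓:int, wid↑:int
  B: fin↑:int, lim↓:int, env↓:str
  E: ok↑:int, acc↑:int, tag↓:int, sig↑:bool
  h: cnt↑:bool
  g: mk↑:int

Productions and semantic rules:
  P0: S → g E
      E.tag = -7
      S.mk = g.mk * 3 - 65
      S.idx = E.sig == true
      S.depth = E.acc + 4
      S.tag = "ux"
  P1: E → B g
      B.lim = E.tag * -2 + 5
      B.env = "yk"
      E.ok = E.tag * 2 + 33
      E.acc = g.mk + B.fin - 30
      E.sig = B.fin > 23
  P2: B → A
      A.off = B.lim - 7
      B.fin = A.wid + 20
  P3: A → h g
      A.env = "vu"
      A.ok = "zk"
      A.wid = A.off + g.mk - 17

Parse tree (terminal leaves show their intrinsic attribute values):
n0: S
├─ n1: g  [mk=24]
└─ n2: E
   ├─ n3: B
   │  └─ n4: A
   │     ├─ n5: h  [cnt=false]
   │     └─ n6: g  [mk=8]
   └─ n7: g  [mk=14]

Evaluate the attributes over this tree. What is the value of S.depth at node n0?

1. n1.mk = 24  [terminal]
2. n2.tag = -7  [-7]
3. n3.lim = 19  [E.tag * -2 + 5]
4. n3.env = "yk"  ["yk"]
5. n4.off = 12  [B.lim - 7]
6. n5.cnt = false  [terminal]
7. n6.mk = 8  [terminal]
8. n4.env = "vu"  ["vu"]
9. n4.ok = "zk"  ["zk"]
10. n4.wid = 3  [A.off + g.mk - 17]
11. n3.fin = 23  [A.wid + 20]
12. n7.mk = 14  [terminal]
13. n2.ok = 19  [E.tag * 2 + 33]
14. n2.acc = 7  [g.mk + B.fin - 30]
15. n2.sig = false  [B.fin > 23]
16. n0.mk = 7  [g.mk * 3 - 65]
17. n0.idx = false  [E.sig == true]
18. n0.depth = 11  [E.acc + 4]
19. n0.tag = "ux"  ["ux"]

11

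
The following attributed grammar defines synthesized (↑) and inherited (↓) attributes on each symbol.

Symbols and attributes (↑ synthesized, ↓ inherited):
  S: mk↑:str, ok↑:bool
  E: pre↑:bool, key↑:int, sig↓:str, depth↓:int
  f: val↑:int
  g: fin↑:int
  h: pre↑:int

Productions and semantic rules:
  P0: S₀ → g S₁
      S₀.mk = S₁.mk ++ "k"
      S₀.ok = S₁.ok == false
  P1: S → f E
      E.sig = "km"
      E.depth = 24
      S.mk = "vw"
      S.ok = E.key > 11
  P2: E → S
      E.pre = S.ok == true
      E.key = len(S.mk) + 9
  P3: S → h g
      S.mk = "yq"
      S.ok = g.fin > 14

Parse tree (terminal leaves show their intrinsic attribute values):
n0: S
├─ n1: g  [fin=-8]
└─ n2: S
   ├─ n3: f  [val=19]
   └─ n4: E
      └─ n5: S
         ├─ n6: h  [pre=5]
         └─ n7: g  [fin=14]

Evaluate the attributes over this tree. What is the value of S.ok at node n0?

1. n1.fin = -8  [terminal]
2. n3.val = 19  [terminal]
3. n4.sig = "km"  ["km"]
4. n4.depth = 24  [24]
5. n6.pre = 5  [terminal]
6. n7.fin = 14  [terminal]
7. n5.mk = "yq"  ["yq"]
8. n5.ok = false  [g.fin > 14]
9. n4.pre = false  [S.ok == true]
10. n4.key = 11  [len(S.mk) + 9]
11. n2.mk = "vw"  ["vw"]
12. n2.ok = false  [E.key > 11]
13. n0.mk = "vwk"  [S₁.mk ++ "k"]
14. n0.ok = true  [S₁.ok == false]

true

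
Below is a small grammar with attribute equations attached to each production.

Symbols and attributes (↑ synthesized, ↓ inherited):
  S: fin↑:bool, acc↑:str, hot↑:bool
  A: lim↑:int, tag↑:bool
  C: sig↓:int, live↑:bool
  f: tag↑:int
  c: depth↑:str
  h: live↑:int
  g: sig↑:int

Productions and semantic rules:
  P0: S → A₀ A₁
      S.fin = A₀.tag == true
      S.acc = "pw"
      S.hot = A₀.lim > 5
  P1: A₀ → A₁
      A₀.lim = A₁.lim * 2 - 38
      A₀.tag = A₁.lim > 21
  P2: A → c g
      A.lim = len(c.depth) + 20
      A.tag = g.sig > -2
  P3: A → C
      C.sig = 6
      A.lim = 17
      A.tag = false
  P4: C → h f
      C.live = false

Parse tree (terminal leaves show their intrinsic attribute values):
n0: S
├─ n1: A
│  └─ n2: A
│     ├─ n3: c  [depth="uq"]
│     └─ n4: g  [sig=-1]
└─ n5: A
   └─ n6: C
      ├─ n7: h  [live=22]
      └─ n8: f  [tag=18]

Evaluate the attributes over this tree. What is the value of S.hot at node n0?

true

1. n3.depth = "uq"  [terminal]
2. n4.sig = -1  [terminal]
3. n2.lim = 22  [len(c.depth) + 20]
4. n2.tag = true  [g.sig > -2]
5. n1.lim = 6  [A₁.lim * 2 - 38]
6. n1.tag = true  [A₁.lim > 21]
7. n6.sig = 6  [6]
8. n7.live = 22  [terminal]
9. n8.tag = 18  [terminal]
10. n6.live = false  [false]
11. n5.lim = 17  [17]
12. n5.tag = false  [false]
13. n0.fin = true  [A₀.tag == true]
14. n0.acc = "pw"  ["pw"]
15. n0.hot = true  [A₀.lim > 5]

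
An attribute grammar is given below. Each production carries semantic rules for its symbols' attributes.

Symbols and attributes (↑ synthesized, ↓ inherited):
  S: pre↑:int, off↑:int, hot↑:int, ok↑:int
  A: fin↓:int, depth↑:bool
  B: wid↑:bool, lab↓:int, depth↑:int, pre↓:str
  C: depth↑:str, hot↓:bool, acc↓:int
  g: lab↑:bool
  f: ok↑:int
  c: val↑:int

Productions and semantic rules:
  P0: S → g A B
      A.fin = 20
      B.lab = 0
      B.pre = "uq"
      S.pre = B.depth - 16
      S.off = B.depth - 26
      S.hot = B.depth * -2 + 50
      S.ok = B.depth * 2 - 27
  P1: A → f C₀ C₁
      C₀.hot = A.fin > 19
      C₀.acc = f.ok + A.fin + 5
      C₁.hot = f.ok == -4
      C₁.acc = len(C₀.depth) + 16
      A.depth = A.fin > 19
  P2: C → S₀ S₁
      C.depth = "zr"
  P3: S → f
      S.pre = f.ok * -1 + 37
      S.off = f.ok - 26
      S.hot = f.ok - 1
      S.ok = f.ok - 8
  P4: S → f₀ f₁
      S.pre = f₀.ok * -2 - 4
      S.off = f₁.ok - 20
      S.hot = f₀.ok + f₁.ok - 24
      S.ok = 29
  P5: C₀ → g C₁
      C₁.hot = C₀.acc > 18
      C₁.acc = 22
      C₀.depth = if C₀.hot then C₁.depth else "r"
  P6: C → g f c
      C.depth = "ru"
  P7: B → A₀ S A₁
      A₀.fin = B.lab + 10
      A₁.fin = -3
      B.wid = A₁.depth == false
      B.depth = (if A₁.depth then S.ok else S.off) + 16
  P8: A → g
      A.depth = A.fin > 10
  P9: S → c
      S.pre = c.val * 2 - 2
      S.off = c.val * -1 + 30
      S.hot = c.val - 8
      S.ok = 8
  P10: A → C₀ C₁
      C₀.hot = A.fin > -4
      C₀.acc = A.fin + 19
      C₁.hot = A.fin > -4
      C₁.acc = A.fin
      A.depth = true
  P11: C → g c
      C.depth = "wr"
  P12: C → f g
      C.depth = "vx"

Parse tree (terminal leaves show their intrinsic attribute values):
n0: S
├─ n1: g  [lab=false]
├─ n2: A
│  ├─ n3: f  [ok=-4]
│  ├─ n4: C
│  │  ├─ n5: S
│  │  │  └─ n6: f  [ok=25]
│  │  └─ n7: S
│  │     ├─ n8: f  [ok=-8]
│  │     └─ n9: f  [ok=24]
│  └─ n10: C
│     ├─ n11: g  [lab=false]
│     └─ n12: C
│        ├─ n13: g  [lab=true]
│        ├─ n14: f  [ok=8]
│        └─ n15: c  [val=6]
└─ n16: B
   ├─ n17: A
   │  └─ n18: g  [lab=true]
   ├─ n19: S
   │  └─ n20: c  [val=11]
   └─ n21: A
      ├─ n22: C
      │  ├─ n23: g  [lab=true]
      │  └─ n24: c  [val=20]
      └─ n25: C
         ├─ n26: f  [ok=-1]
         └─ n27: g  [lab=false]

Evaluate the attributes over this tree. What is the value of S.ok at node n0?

21

1. n1.lab = false  [terminal]
2. n2.fin = 20  [20]
3. n3.ok = -4  [terminal]
4. n4.hot = true  [A.fin > 19]
5. n4.acc = 21  [f.ok + A.fin + 5]
6. n6.ok = 25  [terminal]
7. n5.pre = 12  [f.ok * -1 + 37]
8. n5.off = -1  [f.ok - 26]
9. n5.hot = 24  [f.ok - 1]
10. n5.ok = 17  [f.ok - 8]
11. n8.ok = -8  [terminal]
12. n9.ok = 24  [terminal]
13. n7.pre = 12  [f₀.ok * -2 - 4]
14. n7.off = 4  [f₁.ok - 20]
15. n7.hot = -8  [f₀.ok + f₁.ok - 24]
16. n7.ok = 29  [29]
17. n4.depth = "zr"  ["zr"]
18. n10.hot = true  [f.ok == -4]
19. n10.acc = 18  [len(C₀.depth) + 16]
20. n11.lab = false  [terminal]
21. n12.hot = false  [C₀.acc > 18]
22. n12.acc = 22  [22]
23. n13.lab = true  [terminal]
24. n14.ok = 8  [terminal]
25. n15.val = 6  [terminal]
26. n12.depth = "ru"  ["ru"]
27. n10.depth = "ru"  [if C₀.hot then C₁.depth else "r"]
28. n2.depth = true  [A.fin > 19]
29. n16.lab = 0  [0]
30. n16.pre = "uq"  ["uq"]
31. n17.fin = 10  [B.lab + 10]
32. n18.lab = true  [terminal]
33. n17.depth = false  [A.fin > 10]
34. n20.val = 11  [terminal]
35. n19.pre = 20  [c.val * 2 - 2]
36. n19.off = 19  [c.val * -1 + 30]
37. n19.hot = 3  [c.val - 8]
38. n19.ok = 8  [8]
39. n21.fin = -3  [-3]
40. n22.hot = true  [A.fin > -4]
41. n22.acc = 16  [A.fin + 19]
42. n23.lab = true  [terminal]
43. n24.val = 20  [terminal]
44. n22.depth = "wr"  ["wr"]
45. n25.hot = true  [A.fin > -4]
46. n25.acc = -3  [A.fin]
47. n26.ok = -1  [terminal]
48. n27.lab = false  [terminal]
49. n25.depth = "vx"  ["vx"]
50. n21.depth = true  [true]
51. n16.wid = false  [A₁.depth == false]
52. n16.depth = 24  [(if A₁.depth then S.ok else S.off) + 16]
53. n0.pre = 8  [B.depth - 16]
54. n0.off = -2  [B.depth - 26]
55. n0.hot = 2  [B.depth * -2 + 50]
56. n0.ok = 21  [B.depth * 2 - 27]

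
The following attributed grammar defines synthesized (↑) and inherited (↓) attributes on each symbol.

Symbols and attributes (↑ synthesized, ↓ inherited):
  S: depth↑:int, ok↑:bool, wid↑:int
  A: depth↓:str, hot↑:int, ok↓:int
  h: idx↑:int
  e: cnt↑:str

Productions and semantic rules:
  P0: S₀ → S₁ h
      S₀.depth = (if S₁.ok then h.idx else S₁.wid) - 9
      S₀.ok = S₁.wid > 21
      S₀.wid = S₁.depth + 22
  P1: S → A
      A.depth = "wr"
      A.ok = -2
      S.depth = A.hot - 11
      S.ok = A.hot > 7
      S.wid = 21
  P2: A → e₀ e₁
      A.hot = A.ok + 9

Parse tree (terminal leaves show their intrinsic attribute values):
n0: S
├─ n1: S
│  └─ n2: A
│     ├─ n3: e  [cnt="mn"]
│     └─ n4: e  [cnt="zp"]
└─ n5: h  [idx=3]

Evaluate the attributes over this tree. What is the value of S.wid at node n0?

1. n2.depth = "wr"  ["wr"]
2. n2.ok = -2  [-2]
3. n3.cnt = "mn"  [terminal]
4. n4.cnt = "zp"  [terminal]
5. n2.hot = 7  [A.ok + 9]
6. n1.depth = -4  [A.hot - 11]
7. n1.ok = false  [A.hot > 7]
8. n1.wid = 21  [21]
9. n5.idx = 3  [terminal]
10. n0.depth = 12  [(if S₁.ok then h.idx else S₁.wid) - 9]
11. n0.ok = false  [S₁.wid > 21]
12. n0.wid = 18  [S₁.depth + 22]

18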